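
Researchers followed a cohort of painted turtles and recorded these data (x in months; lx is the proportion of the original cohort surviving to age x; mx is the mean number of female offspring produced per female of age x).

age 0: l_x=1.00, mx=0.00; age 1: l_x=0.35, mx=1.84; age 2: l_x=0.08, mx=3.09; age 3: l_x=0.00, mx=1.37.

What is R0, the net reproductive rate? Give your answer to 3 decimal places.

0.891

lx·mx by age: 0, 0.644, 0.2472, 0
R0 = Σ lx·mx = 0.8912 → 0.891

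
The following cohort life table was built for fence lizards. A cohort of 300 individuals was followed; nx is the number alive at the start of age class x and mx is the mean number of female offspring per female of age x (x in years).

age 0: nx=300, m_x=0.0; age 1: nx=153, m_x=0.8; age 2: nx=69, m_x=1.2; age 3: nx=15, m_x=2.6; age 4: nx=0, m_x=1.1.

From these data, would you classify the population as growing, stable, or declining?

declining

lx = nx/n0 = nx/300: 1, 0.51, 0.23, 0.05, 0
R0 = Σ lx·mx = 0 + 0.408 + 0.276 + 0.13 + 0 = 0.814
R0 < 1, so the population is declining.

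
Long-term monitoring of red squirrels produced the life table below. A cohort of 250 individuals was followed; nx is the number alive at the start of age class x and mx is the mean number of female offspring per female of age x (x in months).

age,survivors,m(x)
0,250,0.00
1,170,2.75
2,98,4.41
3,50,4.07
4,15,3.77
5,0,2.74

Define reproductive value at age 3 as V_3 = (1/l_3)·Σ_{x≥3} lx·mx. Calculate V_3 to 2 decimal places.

lx = nx/n0 = nx/250: 1, 0.68, 0.392, 0.2, 0.06, 0
lx·mx for x ≥ 3: 0.814, 0.2262, 0 → sum = 1.0402
V_3 = 1.0402 / l_3 = 1.0402 / 0.2 = 5.201 → 5.20

5.20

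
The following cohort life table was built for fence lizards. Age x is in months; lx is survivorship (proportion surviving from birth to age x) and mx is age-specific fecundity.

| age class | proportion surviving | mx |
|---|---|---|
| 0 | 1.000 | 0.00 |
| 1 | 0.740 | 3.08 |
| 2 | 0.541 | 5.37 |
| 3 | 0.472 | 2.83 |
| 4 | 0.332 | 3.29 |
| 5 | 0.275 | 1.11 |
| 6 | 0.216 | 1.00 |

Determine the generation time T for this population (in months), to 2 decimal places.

lx·mx: 0, 2.2792, 2.90517, 1.33576, 1.09228, 0.30525, 0.216 → R0 = 8.13366
x·lx·mx: 0, 2.2792, 5.81034, 4.00728, 4.36912, 1.52625, 1.296 → Σ = 19.28819
T = 19.28819 / 8.13366 = 2.371404… → 2.37

2.37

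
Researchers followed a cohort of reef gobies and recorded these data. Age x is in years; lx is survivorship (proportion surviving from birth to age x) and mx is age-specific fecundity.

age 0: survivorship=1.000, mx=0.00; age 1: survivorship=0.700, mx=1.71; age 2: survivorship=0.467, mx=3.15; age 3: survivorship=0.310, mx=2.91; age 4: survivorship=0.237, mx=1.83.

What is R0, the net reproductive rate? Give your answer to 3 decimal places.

4.004

lx·mx by age: 0, 1.197, 1.47105, 0.9021, 0.43371
R0 = Σ lx·mx = 4.00386 → 4.004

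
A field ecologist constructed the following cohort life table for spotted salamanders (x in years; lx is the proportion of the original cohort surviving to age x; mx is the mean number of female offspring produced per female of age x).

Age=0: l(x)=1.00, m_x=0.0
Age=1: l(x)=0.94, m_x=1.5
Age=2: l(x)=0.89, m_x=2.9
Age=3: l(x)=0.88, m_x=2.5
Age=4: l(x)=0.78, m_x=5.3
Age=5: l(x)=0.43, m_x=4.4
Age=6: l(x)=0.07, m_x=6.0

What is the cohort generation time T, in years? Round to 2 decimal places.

lx·mx: 0, 1.41, 2.581, 2.2, 4.134, 1.892, 0.42 → R0 = 12.637
x·lx·mx: 0, 1.41, 5.162, 6.6, 16.536, 9.46, 2.52 → Σ = 41.688
T = 41.688 / 12.637 = 3.298884… → 3.30

3.30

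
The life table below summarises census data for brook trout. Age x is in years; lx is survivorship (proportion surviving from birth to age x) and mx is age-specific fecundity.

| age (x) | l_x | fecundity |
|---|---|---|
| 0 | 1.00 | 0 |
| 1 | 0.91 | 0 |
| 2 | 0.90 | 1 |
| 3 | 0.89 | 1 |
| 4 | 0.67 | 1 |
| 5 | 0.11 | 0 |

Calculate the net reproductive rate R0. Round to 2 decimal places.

lx·mx by age: 0, 0, 0.9, 0.89, 0.67, 0
R0 = Σ lx·mx = 2.46 → 2.46

2.46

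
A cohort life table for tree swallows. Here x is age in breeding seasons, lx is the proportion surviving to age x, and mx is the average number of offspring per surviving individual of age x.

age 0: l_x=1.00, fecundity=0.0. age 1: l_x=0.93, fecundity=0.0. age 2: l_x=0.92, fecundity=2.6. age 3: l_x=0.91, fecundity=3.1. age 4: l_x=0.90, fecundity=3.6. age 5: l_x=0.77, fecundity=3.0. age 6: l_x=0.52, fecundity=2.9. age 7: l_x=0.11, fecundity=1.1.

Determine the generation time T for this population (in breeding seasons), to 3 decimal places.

lx·mx: 0, 0, 2.392, 2.821, 3.24, 2.31, 1.508, 0.121 → R0 = 12.392
x·lx·mx: 0, 0, 4.784, 8.463, 12.96, 11.55, 9.048, 0.847 → Σ = 47.652
T = 47.652 / 12.392 = 3.845384… → 3.845

3.845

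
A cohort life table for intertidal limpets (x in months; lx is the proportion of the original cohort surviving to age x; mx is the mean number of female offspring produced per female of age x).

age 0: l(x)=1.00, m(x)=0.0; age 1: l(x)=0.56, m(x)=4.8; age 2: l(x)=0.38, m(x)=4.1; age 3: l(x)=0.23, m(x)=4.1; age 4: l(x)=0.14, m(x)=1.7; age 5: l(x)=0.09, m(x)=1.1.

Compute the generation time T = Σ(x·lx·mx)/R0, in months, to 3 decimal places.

lx·mx: 0, 2.688, 1.558, 0.943, 0.238, 0.099 → R0 = 5.526
x·lx·mx: 0, 2.688, 3.116, 2.829, 0.952, 0.495 → Σ = 10.08
T = 10.08 / 5.526 = 1.824104… → 1.824

1.824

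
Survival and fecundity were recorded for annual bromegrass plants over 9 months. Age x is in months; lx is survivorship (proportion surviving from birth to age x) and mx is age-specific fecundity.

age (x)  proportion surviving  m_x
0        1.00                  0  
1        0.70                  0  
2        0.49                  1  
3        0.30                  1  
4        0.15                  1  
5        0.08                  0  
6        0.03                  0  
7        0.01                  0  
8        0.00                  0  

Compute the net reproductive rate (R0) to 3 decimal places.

0.940

lx·mx by age: 0, 0, 0.49, 0.3, 0.15, 0, 0, 0, 0
R0 = Σ lx·mx = 0.94 → 0.940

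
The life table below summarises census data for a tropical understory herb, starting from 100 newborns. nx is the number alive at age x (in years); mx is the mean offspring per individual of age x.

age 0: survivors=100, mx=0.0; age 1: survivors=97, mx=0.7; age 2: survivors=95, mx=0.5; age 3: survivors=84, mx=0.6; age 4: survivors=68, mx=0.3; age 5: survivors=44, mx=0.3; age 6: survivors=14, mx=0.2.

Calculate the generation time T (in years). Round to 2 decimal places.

2.37

lx = nx/n0 = nx/100: 1, 0.97, 0.95, 0.84, 0.68, 0.44, 0.14
lx·mx: 0, 0.679, 0.475, 0.504, 0.204, 0.132, 0.028 → R0 = 2.022
x·lx·mx: 0, 0.679, 0.95, 1.512, 0.816, 0.66, 0.168 → Σ = 4.785
T = 4.785 / 2.022 = 2.366469… → 2.37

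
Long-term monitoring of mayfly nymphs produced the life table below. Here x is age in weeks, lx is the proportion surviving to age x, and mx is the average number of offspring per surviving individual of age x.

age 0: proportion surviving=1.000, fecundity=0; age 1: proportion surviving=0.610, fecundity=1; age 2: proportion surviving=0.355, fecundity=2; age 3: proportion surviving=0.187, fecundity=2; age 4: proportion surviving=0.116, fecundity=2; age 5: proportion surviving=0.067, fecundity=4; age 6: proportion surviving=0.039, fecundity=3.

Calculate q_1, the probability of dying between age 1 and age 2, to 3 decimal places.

0.418

q_1 = (l_1 − l_2) / l_1 = (0.61 − 0.355) / 0.61
     = 0.255 / 0.61 = 0.418033… → 0.418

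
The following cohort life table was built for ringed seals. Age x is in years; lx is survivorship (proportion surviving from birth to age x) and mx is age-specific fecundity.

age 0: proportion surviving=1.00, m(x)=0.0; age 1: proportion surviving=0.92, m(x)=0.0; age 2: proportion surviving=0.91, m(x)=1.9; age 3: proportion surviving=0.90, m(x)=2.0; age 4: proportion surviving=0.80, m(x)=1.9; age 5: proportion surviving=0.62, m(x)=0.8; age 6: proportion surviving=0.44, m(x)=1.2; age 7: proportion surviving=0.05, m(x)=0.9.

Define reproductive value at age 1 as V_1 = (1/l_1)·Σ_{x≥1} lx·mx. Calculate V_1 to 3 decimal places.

lx·mx for x ≥ 1: 0, 1.729, 1.8, 1.52, 0.496, 0.528, 0.045 → sum = 6.118
V_1 = 6.118 / l_1 = 6.118 / 0.92 = 6.65 → 6.650

6.650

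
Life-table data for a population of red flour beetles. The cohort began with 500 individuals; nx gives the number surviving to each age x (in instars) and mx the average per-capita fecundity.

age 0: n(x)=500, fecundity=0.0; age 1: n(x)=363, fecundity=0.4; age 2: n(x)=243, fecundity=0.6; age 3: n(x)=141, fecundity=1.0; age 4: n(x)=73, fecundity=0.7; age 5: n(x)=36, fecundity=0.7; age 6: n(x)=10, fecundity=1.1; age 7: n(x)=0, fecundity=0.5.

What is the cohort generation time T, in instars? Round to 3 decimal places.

2.419

lx = nx/n0 = nx/500: 1, 0.726, 0.486, 0.282, 0.146, 0.072, 0.02, 0
lx·mx: 0, 0.2904, 0.2916, 0.282, 0.1022, 0.0504, 0.022, 0 → R0 = 1.0386
x·lx·mx: 0, 0.2904, 0.5832, 0.846, 0.4088, 0.252, 0.132, 0 → Σ = 2.5124
T = 2.5124 / 1.0386 = 2.419026… → 2.419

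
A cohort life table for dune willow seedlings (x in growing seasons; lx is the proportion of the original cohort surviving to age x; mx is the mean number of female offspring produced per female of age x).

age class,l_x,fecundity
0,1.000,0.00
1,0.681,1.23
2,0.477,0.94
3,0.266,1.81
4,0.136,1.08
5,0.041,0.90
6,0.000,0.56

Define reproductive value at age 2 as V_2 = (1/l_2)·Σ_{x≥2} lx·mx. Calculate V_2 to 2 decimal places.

lx·mx for x ≥ 2: 0.44838, 0.48146, 0.14688, 0.0369, 0 → sum = 1.11362
V_2 = 1.11362 / l_2 = 1.11362 / 0.477 = 2.334633… → 2.33

2.33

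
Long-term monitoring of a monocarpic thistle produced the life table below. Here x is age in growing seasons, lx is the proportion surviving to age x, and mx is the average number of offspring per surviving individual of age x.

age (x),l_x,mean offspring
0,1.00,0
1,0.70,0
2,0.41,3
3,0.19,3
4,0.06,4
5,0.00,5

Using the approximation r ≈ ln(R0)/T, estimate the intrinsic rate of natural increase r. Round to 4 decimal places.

R0 = Σ lx·mx = 0 + 0 + 1.23 + 0.57 + 0.24 + 0 = 2.04
Σ x·lx·mx = 5.13; T = 5.13/2.04 = 2.51471…
r ≈ ln(R0)/T = ln(2.04)/2.51471… = 0.283512… → 0.2835

0.2835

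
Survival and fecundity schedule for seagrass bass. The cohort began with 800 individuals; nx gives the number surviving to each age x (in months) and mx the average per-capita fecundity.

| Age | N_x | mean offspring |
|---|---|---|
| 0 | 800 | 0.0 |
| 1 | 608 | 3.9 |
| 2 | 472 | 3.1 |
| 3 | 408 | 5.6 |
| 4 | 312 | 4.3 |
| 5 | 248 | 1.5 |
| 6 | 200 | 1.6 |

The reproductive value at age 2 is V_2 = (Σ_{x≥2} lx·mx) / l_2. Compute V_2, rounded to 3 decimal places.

12.249

lx = nx/n0 = nx/800: 1, 0.76, 0.59, 0.51, 0.39, 0.31, 0.25
lx·mx for x ≥ 2: 1.829, 2.856, 1.677, 0.465, 0.4 → sum = 7.227
V_2 = 7.227 / l_2 = 7.227 / 0.59 = 12.249153… → 12.249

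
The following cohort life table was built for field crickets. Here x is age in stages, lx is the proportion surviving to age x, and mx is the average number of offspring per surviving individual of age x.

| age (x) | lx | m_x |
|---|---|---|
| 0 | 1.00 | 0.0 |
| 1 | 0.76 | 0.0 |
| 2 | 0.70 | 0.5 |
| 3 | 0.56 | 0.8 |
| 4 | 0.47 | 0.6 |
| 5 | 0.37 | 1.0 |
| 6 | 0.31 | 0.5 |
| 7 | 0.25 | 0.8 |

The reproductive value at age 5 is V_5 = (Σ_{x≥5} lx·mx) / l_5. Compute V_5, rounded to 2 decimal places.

1.96

lx·mx for x ≥ 5: 0.37, 0.155, 0.2 → sum = 0.725
V_5 = 0.725 / l_5 = 0.725 / 0.37 = 1.959459… → 1.96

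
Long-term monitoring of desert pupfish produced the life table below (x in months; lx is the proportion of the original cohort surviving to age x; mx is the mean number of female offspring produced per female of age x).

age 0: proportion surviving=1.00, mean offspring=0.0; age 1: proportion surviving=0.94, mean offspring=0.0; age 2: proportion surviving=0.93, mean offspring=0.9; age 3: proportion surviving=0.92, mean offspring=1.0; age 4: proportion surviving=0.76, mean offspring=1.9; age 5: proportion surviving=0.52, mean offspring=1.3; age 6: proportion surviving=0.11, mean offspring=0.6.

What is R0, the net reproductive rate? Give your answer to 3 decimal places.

lx·mx by age: 0, 0, 0.837, 0.92, 1.444, 0.676, 0.066
R0 = Σ lx·mx = 3.943 → 3.943

3.943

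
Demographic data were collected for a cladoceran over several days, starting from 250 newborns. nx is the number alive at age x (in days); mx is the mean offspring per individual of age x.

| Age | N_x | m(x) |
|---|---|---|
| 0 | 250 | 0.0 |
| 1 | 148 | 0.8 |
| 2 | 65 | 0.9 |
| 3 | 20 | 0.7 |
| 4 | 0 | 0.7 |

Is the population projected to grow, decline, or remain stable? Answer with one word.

lx = nx/n0 = nx/250: 1, 0.592, 0.26, 0.08, 0
R0 = Σ lx·mx = 0 + 0.4736 + 0.234 + 0.056 + 0 = 0.7636
R0 < 1, so the population is declining.

declining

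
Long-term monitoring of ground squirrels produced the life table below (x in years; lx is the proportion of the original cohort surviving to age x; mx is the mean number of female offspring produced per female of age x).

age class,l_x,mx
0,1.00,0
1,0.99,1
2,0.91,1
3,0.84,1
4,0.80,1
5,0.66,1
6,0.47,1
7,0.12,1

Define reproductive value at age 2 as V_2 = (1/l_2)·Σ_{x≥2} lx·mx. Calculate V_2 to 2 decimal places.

lx·mx for x ≥ 2: 0.91, 0.84, 0.8, 0.66, 0.47, 0.12 → sum = 3.8
V_2 = 3.8 / l_2 = 3.8 / 0.91 = 4.175824… → 4.18

4.18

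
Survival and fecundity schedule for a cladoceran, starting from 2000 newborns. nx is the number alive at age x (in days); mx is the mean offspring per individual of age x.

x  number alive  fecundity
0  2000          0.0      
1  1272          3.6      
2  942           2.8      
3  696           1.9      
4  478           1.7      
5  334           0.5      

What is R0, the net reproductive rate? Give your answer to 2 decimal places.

lx = nx/n0 = nx/2000: 1, 0.636, 0.471, 0.348, 0.239, 0.167
lx·mx by age: 0, 2.2896, 1.3188, 0.6612, 0.4063, 0.0835
R0 = Σ lx·mx = 4.7594 → 4.76

4.76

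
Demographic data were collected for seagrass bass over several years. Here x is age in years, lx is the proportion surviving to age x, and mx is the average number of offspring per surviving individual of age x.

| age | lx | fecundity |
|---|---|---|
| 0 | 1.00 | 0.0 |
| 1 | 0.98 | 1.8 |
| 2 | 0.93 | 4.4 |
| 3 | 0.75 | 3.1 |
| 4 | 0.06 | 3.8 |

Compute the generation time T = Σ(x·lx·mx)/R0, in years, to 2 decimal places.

2.12

lx·mx: 0, 1.764, 4.092, 2.325, 0.228 → R0 = 8.409
x·lx·mx: 0, 1.764, 8.184, 6.975, 0.912 → Σ = 17.835
T = 17.835 / 8.409 = 2.120942… → 2.12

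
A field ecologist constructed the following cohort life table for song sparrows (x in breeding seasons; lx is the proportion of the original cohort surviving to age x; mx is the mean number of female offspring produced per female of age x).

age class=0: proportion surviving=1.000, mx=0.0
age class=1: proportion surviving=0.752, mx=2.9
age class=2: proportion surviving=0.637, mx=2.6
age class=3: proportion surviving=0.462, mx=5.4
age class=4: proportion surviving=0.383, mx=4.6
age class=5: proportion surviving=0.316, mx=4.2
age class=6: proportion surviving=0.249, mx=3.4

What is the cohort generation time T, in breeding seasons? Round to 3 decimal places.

3.091

lx·mx: 0, 2.1808, 1.6562, 2.4948, 1.7618, 1.3272, 0.8466 → R0 = 10.2674
x·lx·mx: 0, 2.1808, 3.3124, 7.4844, 7.0472, 6.636, 5.0796 → Σ = 31.7404
T = 31.7404 / 10.2674 = 3.091377… → 3.091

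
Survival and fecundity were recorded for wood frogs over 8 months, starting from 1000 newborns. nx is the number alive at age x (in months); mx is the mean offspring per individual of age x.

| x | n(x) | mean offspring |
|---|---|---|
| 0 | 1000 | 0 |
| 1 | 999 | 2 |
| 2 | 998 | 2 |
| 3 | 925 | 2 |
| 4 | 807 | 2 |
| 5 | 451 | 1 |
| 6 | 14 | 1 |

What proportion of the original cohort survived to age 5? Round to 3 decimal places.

l_5 = n_5/n_0 = 451/1000 = 0.451 → 0.451

0.451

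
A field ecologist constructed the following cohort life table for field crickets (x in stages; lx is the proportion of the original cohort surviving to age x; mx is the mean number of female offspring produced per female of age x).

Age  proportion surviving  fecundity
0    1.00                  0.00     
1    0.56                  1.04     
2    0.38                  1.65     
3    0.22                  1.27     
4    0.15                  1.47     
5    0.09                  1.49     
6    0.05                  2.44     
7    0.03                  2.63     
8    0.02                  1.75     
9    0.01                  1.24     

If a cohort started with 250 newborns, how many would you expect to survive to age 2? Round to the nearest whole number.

95

Expected survivors = N0 · l_2 = 250 × 0.38 = 95 → 95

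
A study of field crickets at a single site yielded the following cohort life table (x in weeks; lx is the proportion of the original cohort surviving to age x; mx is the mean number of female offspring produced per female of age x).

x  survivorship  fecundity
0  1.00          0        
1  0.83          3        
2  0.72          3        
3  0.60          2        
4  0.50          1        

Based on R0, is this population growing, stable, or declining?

R0 = Σ lx·mx = 0 + 2.49 + 2.16 + 1.2 + 0.5 = 6.35
R0 > 1, so the population is growing.

growing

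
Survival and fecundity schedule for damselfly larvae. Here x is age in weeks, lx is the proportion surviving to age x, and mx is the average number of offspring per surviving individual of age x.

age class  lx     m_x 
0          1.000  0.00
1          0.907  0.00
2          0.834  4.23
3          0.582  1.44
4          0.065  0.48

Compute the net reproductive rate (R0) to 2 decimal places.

4.40

lx·mx by age: 0, 0, 3.52782, 0.83808, 0.0312
R0 = Σ lx·mx = 4.3971 → 4.40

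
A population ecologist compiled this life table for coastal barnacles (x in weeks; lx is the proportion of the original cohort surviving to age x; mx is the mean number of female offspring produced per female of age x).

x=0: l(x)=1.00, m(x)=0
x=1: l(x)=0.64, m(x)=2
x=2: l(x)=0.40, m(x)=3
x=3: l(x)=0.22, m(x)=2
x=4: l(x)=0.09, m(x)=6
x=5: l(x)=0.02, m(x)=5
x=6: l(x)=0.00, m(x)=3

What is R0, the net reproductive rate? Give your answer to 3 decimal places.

3.560

lx·mx by age: 0, 1.28, 1.2, 0.44, 0.54, 0.1, 0
R0 = Σ lx·mx = 3.56 → 3.560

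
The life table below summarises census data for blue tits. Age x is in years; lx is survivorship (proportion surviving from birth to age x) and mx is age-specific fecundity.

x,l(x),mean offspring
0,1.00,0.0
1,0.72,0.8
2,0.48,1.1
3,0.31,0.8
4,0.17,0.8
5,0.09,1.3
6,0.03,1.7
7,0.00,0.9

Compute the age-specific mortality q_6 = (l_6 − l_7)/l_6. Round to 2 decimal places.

1.00

q_6 = (l_6 − l_7) / l_6 = (0.03 − 0) / 0.03
     = 0.03 / 0.03 = 1 → 1.00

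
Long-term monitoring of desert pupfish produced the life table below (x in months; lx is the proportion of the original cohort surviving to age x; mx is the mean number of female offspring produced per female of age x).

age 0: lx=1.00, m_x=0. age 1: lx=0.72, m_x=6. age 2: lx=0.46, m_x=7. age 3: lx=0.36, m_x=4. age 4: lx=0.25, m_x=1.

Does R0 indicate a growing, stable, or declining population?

R0 = Σ lx·mx = 0 + 4.32 + 3.22 + 1.44 + 0.25 = 9.23
R0 > 1, so the population is growing.

growing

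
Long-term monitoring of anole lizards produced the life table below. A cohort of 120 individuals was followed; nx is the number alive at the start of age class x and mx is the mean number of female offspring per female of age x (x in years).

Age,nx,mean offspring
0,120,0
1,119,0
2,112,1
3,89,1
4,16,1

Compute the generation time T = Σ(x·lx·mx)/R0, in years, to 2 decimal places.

2.56

lx = nx/n0 = nx/120: 1, 0.99167…, 0.93333…, 0.74167…, 0.13333…
lx·mx: 0, 0, 0.933333…, 0.741667…, 0.133333… → R0 = 1.808333…
x·lx·mx: 0, 0, 1.866667…, 2.225…, 0.533333… → Σ = 4.625…
T = 4.625… / 1.808333… = 2.557604… → 2.56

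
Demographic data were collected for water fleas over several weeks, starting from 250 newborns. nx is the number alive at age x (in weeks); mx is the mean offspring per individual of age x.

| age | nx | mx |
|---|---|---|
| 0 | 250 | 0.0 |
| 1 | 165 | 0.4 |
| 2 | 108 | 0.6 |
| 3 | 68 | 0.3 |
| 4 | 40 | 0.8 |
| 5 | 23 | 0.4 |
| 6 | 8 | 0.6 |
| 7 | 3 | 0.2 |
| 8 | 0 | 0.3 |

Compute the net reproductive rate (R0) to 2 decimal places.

lx = nx/n0 = nx/250: 1, 0.66, 0.432, 0.272, 0.16, 0.092, 0.032, 0.012, 0
lx·mx by age: 0, 0.264, 0.2592, 0.0816, 0.128, 0.0368, 0.0192, 0.0024, 0
R0 = Σ lx·mx = 0.7912 → 0.79

0.79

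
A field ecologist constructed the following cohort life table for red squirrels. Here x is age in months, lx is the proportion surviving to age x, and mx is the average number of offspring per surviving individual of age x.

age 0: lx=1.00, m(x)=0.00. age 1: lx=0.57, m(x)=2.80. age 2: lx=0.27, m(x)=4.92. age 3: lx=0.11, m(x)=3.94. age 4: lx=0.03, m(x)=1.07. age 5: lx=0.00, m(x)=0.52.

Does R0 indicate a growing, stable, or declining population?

R0 = Σ lx·mx = 0 + 1.596 + 1.3284 + 0.4334 + 0.0321 + 0 = 3.3899
R0 > 1, so the population is growing.

growing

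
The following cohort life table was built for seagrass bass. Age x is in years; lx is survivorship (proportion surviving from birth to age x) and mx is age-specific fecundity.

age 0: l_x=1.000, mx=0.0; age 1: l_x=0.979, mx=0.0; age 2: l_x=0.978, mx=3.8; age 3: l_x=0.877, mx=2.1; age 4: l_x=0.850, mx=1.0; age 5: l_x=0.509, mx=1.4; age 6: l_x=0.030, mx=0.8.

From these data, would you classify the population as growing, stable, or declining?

growing

R0 = Σ lx·mx = 0 + 0 + 3.7164 + 1.8417 + 0.85 + 0.7126 + 0.024 = 7.1447
R0 > 1, so the population is growing.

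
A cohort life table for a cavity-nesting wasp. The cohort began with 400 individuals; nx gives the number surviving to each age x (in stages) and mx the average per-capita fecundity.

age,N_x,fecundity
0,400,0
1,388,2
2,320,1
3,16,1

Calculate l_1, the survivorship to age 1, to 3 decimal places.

l_1 = n_1/n_0 = 388/400 = 0.97 → 0.970

0.970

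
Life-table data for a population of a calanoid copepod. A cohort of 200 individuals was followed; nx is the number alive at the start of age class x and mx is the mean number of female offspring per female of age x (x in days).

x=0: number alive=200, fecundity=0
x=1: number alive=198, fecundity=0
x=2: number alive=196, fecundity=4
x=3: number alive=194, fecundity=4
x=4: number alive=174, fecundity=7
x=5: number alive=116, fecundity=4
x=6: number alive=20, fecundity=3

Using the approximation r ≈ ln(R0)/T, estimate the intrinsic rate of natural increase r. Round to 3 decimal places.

lx = nx/n0 = nx/200: 1, 0.99, 0.98, 0.97, 0.87, 0.58, 0.1
R0 = Σ lx·mx = 0 + 0 + 3.92 + 3.88 + 6.09 + 2.32 + 0.3 = 16.51
Σ x·lx·mx = 57.24; T = 57.24/16.51 = 3.46699…
r ≈ ln(R0)/T = ln(16.51)/3.46699… = 0.80876… → 0.809

0.809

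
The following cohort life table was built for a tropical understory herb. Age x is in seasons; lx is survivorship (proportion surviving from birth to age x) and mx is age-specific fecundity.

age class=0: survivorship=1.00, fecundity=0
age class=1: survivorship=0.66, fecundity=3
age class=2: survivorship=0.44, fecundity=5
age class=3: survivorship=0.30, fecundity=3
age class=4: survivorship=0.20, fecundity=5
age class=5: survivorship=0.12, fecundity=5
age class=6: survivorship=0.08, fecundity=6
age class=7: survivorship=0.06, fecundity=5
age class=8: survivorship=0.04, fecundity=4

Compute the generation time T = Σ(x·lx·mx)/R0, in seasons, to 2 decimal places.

2.93

lx·mx: 0, 1.98, 2.2, 0.9, 1, 0.6, 0.48, 0.3, 0.16 → R0 = 7.62
x·lx·mx: 0, 1.98, 4.4, 2.7, 4, 3, 2.88, 2.1, 1.28 → Σ = 22.34
T = 22.34 / 7.62 = 2.931759… → 2.93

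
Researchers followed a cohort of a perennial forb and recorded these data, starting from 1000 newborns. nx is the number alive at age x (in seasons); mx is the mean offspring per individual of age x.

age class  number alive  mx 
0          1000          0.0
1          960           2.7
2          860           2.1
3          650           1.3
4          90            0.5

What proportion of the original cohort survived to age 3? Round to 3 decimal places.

0.650

l_3 = n_3/n_0 = 650/1000 = 0.65 → 0.650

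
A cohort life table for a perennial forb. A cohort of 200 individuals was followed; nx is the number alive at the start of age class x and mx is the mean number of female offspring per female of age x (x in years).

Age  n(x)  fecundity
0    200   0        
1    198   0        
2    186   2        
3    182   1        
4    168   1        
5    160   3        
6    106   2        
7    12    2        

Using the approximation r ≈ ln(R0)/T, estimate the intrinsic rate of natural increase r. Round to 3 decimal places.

lx = nx/n0 = nx/200: 1, 0.99, 0.93, 0.91, 0.84, 0.8, 0.53, 0.06
R0 = Σ lx·mx = 0 + 0 + 1.86 + 0.91 + 0.84 + 2.4 + 1.06 + 0.12 = 7.19
Σ x·lx·mx = 29.01; T = 29.01/7.19 = 4.03477…
r ≈ ln(R0)/T = ln(7.19)/4.03477… = 0.48892… → 0.489

0.489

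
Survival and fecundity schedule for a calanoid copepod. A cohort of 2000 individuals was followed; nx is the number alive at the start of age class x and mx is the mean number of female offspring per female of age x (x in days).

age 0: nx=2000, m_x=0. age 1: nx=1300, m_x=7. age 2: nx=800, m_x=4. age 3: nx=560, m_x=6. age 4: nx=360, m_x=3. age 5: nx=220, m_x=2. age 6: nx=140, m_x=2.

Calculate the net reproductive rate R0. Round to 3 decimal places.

8.730

lx = nx/n0 = nx/2000: 1, 0.65, 0.4, 0.28, 0.18, 0.11, 0.07
lx·mx by age: 0, 4.55, 1.6, 1.68, 0.54, 0.22, 0.14
R0 = Σ lx·mx = 8.73 → 8.730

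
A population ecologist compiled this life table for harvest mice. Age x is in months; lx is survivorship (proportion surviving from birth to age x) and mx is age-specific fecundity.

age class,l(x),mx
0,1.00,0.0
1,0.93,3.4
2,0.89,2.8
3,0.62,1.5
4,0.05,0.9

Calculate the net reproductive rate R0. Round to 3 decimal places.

lx·mx by age: 0, 3.162, 2.492, 0.93, 0.045
R0 = Σ lx·mx = 6.629 → 6.629

6.629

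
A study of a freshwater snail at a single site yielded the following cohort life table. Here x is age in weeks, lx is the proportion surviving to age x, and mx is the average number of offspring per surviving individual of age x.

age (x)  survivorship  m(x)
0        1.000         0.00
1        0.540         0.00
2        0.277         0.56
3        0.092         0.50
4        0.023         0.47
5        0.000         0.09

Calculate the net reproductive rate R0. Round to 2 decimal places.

0.21

lx·mx by age: 0, 0, 0.15512, 0.046, 0.01081, 0
R0 = Σ lx·mx = 0.21193 → 0.21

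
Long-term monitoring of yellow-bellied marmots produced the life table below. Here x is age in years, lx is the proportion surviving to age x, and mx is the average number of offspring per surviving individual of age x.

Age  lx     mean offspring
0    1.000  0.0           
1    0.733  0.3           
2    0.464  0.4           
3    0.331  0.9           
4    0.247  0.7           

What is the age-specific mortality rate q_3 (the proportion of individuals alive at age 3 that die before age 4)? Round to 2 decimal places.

q_3 = (l_3 − l_4) / l_3 = (0.331 − 0.247) / 0.331
     = 0.084 / 0.331 = 0.253776… → 0.25

0.25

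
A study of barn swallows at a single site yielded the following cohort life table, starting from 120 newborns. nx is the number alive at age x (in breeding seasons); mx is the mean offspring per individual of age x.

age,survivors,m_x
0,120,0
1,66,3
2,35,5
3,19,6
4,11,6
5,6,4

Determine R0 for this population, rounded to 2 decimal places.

4.81

lx = nx/n0 = nx/120: 1, 0.55, 0.29167…, 0.15833…, 0.09167…, 0.05
lx·mx by age: 0, 1.65, 1.458333…, 0.95…, 0.55…, 0.2
R0 = Σ lx·mx = 4.808333… → 4.81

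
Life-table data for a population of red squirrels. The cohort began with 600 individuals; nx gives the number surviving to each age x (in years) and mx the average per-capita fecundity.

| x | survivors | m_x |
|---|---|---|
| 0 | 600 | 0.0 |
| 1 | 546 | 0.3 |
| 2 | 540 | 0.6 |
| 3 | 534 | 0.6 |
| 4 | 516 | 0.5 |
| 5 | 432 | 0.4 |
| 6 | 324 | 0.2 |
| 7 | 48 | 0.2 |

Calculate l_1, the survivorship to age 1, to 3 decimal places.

l_1 = n_1/n_0 = 546/600 = 0.91 → 0.910

0.910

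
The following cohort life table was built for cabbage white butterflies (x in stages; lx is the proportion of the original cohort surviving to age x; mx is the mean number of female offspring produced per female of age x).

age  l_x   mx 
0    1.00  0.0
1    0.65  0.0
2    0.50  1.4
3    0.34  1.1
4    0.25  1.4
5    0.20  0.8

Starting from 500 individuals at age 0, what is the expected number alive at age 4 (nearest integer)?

125

Expected survivors = N0 · l_4 = 500 × 0.25 = 125 → 125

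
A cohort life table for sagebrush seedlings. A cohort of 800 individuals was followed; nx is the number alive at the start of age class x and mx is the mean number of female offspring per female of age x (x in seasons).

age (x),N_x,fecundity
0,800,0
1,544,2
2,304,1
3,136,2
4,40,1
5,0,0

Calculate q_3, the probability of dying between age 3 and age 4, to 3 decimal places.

lx = nx/n0 = nx/800: 1, 0.68, 0.38, 0.17, 0.05, 0
q_3 = (l_3 − l_4) / l_3 = (0.17 − 0.05) / 0.17
     = 0.12 / 0.17 = 0.705882… → 0.706

0.706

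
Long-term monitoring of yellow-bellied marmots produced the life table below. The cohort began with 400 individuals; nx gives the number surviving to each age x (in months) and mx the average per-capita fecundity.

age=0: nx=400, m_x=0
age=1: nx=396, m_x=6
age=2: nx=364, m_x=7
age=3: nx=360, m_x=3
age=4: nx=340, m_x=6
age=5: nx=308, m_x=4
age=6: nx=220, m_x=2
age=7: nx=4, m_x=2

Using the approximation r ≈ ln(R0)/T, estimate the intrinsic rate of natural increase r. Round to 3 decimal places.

lx = nx/n0 = nx/400: 1, 0.99, 0.91, 0.9, 0.85, 0.77, 0.55, 0.01
R0 = Σ lx·mx = 0 + 5.94 + 6.37 + 2.7 + 5.1 + 3.08 + 1.1 + 0.02 = 24.31
Σ x·lx·mx = 69.32; T = 69.32/24.31 = 2.8515…
r ≈ ln(R0)/T = ln(24.31)/2.8515… = 1.11902… → 1.119

1.119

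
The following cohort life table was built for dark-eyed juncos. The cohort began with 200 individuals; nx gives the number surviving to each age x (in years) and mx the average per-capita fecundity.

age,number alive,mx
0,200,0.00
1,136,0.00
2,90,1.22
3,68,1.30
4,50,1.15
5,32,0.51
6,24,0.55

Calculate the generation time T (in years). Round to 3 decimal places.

3.070

lx = nx/n0 = nx/200: 1, 0.68, 0.45, 0.34, 0.25, 0.16, 0.12
lx·mx: 0, 0, 0.549, 0.442, 0.2875, 0.0816, 0.066 → R0 = 1.4261
x·lx·mx: 0, 0, 1.098, 1.326, 1.15, 0.408, 0.396 → Σ = 4.378
T = 4.378 / 1.4261 = 3.069911… → 3.070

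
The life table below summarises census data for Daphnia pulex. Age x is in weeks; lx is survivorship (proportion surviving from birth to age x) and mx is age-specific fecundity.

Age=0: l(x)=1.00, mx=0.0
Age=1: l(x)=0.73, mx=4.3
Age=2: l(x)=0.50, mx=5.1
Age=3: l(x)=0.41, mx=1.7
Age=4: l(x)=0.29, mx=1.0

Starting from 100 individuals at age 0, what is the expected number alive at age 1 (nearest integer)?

73

Expected survivors = N0 · l_1 = 100 × 0.73 = 73 → 73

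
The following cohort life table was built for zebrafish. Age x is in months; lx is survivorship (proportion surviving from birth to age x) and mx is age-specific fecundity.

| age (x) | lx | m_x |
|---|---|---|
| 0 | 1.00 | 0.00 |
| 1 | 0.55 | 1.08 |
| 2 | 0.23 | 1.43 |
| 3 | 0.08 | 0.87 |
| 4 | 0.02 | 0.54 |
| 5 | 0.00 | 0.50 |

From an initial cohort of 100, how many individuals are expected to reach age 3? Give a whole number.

8

Expected survivors = N0 · l_3 = 100 × 0.08 = 8 → 8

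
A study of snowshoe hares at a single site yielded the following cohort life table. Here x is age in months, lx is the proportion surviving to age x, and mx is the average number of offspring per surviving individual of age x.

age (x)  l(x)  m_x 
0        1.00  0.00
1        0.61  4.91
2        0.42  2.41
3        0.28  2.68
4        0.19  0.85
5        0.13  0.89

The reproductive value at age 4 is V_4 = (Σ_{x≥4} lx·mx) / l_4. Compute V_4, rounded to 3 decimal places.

1.459

lx·mx for x ≥ 4: 0.1615, 0.1157 → sum = 0.2772
V_4 = 0.2772 / l_4 = 0.2772 / 0.19 = 1.458947… → 1.459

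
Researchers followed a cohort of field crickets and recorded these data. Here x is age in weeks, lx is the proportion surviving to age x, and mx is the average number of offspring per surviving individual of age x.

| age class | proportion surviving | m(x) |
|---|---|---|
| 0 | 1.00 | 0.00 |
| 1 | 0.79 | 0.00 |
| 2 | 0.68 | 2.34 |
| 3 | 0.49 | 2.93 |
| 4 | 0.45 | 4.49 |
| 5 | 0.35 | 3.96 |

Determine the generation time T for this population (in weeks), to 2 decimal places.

lx·mx: 0, 0, 1.5912, 1.4357, 2.0205, 1.386 → R0 = 6.4334
x·lx·mx: 0, 0, 3.1824, 4.3071, 8.082, 6.93 → Σ = 22.5015
T = 22.5015 / 6.4334 = 3.497606… → 3.50

3.50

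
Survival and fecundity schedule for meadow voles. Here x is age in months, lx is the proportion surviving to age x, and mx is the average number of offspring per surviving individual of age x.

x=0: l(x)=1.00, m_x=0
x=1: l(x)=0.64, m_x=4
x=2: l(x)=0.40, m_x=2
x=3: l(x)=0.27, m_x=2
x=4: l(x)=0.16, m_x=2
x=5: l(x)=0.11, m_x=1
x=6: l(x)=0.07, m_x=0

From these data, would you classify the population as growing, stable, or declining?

growing

R0 = Σ lx·mx = 0 + 2.56 + 0.8 + 0.54 + 0.32 + 0.11 + 0 = 4.33
R0 > 1, so the population is growing.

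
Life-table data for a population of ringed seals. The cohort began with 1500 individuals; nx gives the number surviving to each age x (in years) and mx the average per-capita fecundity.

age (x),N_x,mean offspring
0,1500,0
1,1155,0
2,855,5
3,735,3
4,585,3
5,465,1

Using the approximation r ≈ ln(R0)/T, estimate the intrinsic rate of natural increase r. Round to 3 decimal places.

0.624

lx = nx/n0 = nx/1500: 1, 0.77, 0.57, 0.49, 0.39, 0.31
R0 = Σ lx·mx = 0 + 0 + 2.85 + 1.47 + 1.17 + 0.31 = 5.8
Σ x·lx·mx = 16.34; T = 16.34/5.8 = 2.81724…
r ≈ ln(R0)/T = ln(5.8)/2.81724… = 0.62396… → 0.624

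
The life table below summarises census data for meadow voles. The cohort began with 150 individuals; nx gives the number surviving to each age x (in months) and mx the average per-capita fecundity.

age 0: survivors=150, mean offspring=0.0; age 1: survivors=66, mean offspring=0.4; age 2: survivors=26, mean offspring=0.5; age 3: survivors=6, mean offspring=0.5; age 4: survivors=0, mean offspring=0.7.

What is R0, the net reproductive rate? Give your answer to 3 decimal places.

lx = nx/n0 = nx/150: 1, 0.44, 0.17333…, 0.04, 0
lx·mx by age: 0, 0.176, 0.086667…, 0.02, 0
R0 = Σ lx·mx = 0.282667… → 0.283

0.283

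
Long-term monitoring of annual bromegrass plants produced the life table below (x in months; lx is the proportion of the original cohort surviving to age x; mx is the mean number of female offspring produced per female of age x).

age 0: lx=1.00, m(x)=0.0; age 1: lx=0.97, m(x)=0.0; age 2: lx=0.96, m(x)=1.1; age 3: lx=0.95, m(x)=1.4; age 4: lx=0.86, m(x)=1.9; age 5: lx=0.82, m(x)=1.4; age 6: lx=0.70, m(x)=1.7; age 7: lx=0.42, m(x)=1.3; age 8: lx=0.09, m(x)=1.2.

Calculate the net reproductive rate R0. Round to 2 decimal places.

7.01

lx·mx by age: 0, 0, 1.056, 1.33, 1.634, 1.148, 1.19, 0.546, 0.108
R0 = Σ lx·mx = 7.012 → 7.01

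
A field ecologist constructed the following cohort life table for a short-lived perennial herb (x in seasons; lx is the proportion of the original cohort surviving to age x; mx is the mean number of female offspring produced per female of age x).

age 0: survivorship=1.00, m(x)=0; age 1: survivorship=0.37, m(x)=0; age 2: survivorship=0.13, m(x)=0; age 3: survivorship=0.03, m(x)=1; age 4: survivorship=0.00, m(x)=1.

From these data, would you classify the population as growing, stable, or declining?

R0 = Σ lx·mx = 0 + 0 + 0 + 0.03 + 0 = 0.03
R0 < 1, so the population is declining.

declining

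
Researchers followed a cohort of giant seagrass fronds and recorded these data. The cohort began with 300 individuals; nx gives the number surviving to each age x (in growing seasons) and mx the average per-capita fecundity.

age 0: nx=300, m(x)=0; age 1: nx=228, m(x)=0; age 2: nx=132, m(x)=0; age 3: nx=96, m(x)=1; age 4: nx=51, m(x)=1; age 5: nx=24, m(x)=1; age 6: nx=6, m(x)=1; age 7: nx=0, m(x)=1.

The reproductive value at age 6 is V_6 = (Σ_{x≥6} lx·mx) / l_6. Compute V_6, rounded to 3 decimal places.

lx = nx/n0 = nx/300: 1, 0.76, 0.44, 0.32, 0.17, 0.08, 0.02, 0
lx·mx for x ≥ 6: 0.02, 0 → sum = 0.02
V_6 = 0.02 / l_6 = 0.02 / 0.02 = 1 → 1.000

1.000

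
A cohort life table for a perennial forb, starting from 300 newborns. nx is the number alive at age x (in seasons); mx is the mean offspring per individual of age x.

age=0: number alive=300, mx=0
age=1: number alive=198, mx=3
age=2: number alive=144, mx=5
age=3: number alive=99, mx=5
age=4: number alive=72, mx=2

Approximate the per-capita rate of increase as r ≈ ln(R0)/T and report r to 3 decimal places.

lx = nx/n0 = nx/300: 1, 0.66, 0.48, 0.33, 0.24
R0 = Σ lx·mx = 0 + 1.98 + 2.4 + 1.65 + 0.48 = 6.51
Σ x·lx·mx = 13.65; T = 13.65/6.51 = 2.09677…
r ≈ ln(R0)/T = ln(6.51)/2.09677… = 0.89344… → 0.893

0.893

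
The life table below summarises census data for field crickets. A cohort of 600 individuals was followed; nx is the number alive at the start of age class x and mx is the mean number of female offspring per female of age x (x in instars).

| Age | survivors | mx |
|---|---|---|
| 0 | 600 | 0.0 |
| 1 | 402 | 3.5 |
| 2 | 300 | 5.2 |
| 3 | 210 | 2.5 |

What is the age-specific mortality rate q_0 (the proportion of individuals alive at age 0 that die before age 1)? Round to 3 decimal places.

0.330

lx = nx/n0 = nx/600: 1, 0.67, 0.5, 0.35
q_0 = (l_0 − l_1) / l_0 = (1 − 0.67) / 1
     = 0.33 / 1 = 0.33 → 0.330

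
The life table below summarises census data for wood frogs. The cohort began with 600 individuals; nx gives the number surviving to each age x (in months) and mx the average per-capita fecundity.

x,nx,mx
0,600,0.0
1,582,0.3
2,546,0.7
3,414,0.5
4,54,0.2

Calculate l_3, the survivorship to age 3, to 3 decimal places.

l_3 = n_3/n_0 = 414/600 = 0.69 → 0.690

0.690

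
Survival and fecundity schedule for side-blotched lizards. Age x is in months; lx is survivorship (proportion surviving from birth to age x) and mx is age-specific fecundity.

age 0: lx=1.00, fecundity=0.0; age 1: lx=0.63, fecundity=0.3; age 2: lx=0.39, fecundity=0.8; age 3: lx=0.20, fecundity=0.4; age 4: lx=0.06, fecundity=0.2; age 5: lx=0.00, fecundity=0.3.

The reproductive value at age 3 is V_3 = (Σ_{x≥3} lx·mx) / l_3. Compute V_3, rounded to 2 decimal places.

lx·mx for x ≥ 3: 0.08, 0.012, 0 → sum = 0.092
V_3 = 0.092 / l_3 = 0.092 / 0.2 = 0.46 → 0.46

0.46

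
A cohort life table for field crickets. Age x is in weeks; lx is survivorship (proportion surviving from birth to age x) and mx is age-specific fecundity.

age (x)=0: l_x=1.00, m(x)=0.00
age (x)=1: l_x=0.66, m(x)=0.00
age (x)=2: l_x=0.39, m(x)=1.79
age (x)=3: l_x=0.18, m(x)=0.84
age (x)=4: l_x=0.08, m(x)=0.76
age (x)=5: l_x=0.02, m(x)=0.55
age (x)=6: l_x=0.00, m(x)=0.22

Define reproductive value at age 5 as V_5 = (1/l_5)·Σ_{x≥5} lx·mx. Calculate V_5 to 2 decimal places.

0.55

lx·mx for x ≥ 5: 0.011, 0 → sum = 0.011
V_5 = 0.011 / l_5 = 0.011 / 0.02 = 0.55 → 0.55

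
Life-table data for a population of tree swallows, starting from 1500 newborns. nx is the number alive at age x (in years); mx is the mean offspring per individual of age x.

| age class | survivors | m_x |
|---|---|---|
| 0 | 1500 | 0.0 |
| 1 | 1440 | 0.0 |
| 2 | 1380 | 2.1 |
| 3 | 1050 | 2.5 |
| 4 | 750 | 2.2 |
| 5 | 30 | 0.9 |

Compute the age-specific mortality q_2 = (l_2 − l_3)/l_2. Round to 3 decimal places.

lx = nx/n0 = nx/1500: 1, 0.96, 0.92, 0.7, 0.5, 0.02
q_2 = (l_2 − l_3) / l_2 = (0.92 − 0.7) / 0.92
     = 0.22 / 0.92 = 0.23913… → 0.239

0.239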